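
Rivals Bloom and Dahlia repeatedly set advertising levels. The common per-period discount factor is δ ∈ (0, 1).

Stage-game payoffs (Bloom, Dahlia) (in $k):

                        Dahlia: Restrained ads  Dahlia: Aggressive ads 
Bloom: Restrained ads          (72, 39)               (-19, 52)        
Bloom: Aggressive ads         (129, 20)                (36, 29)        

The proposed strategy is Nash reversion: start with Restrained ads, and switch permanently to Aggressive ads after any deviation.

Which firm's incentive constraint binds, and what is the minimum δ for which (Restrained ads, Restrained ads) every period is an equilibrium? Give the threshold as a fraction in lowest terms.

Bloom; δ ≥ 19/31

For Bloom: deviation gain 129−72 = 57, per-period punishment loss 72−36 = 36. IC gives δ ≥ 57/93 = 19/31.
For Dahlia: gain 13, loss 10 per period, so δ ≥ 13/23.
The tighter constraint is Bloom's, so cooperation needs δ ≥ 19/31.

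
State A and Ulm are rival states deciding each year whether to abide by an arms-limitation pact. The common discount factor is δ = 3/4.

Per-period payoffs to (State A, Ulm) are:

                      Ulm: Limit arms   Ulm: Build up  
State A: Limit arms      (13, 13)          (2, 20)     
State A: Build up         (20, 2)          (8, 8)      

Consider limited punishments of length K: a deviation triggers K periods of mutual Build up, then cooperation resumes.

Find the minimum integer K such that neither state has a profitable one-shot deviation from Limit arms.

3

IC: δ(1−δ^K)/(1−δ) ≥ (20−13)/(13−8) = 7/5.
With δ = 3/4: need 1 − δ^K ≥ 7/5·(1−3/4)/(3/4), i.e. δ^K ≤ 0.5333.
Since (3/4)^2 = 0.5625 and (3/4)^3 = 0.4219, the smallest such K is 3.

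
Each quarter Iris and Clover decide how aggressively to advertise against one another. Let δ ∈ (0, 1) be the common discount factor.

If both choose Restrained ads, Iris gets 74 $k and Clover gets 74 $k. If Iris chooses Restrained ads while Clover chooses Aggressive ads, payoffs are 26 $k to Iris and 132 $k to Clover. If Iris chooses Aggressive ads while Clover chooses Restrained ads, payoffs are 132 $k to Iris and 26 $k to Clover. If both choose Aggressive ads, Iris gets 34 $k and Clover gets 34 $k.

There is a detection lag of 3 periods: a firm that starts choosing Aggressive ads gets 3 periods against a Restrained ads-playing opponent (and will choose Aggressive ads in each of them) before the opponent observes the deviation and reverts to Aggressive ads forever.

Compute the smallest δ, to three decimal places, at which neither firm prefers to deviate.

Deviating for the 3 undetected periods gains 132−74 = 58 per period over cooperation, then loses 74−34 = 40 per period forever once punishment starts.
Gain: 58(1 + δ + … + δ^2); loss: 40·δ^3/(1−δ).
No profitable deviation ⇔ 58(1−δ^3) ≤ 40·δ^3, i.e. δ^3 ≥ 58/(58+40) = 29/49.
Hence δ ≥ (29/49)^(1/3) ≈ 0.840.

0.840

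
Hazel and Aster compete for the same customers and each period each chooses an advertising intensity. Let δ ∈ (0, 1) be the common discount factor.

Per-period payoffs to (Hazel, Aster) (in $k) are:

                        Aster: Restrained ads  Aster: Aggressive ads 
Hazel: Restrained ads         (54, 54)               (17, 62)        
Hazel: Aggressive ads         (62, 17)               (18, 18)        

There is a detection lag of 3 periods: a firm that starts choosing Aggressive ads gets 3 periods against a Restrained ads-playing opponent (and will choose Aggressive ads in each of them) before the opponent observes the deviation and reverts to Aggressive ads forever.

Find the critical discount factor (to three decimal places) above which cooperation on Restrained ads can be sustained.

A deviator earns 62 for 3 periods, then 18 forever; cooperating earns 54 forever. Multiplying the IC by (1−δ):
54 ≥ 62(1−δ^3) + 18δ^3, so 44·δ^3 ≥ 8 and δ^3 ≥ 2/11.
δ ≥ (2/11)^(1/3) ≈ 0.567.

0.567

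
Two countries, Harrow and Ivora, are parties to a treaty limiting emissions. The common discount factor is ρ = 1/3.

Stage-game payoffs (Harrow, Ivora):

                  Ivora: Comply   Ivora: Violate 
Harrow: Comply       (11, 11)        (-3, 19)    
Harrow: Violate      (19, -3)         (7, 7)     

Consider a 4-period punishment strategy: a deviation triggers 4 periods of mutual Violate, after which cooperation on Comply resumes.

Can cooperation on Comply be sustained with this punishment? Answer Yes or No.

No

IC: ρ+…+ρ^4 ≥ (19−11)/(11−7) = 2.
At ρ = 1/3: partial sum = 0.4938 < 2.0000. Cooperation not sustainable.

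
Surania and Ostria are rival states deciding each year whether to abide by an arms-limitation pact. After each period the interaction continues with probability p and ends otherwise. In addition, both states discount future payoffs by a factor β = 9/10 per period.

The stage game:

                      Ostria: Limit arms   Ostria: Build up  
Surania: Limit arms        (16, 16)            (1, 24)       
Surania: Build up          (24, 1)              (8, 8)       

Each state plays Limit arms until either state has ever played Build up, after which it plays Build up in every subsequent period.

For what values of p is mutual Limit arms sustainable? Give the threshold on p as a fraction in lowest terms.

With continuation probability p and discount β, the effective per-period discount factor is βp.
Grim-trigger IC: βp ≥ (24−16)/(24−8) = 1/2.
So p ≥ (1/2)/(9/10) = 5/9.

5/9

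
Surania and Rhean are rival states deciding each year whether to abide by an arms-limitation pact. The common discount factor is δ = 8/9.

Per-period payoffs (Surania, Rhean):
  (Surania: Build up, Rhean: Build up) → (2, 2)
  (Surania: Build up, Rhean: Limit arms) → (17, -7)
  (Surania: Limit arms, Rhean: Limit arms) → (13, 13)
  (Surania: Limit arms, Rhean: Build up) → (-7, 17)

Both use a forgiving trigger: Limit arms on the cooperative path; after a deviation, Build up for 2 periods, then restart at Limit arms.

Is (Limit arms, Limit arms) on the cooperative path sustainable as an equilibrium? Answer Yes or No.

Comparing payoff streams over the 3 periods until play realigns: cooperate → 13(1+δ+…+δ^2); deviate → 17 + 2(δ+…+δ^2).
Cooperation is sustained iff (13−2)(δ+…+δ^2) ≥ 17−13.
δ+…+δ^2 = 8/9·(1−(8/9)^2)/(1−8/9) = 1.6790, and (17−13)/(13−2) = 0.3636.
1.6790 ≥ 0.3636, so cooperation is sustainable.

Yes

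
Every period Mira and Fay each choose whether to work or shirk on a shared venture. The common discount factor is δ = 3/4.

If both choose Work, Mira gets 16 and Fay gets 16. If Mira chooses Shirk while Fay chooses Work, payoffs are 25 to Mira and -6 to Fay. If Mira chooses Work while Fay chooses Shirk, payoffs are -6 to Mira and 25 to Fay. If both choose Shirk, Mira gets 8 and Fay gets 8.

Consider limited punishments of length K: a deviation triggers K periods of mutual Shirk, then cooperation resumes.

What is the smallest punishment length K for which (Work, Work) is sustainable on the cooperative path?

Need Σ_{k=1}^{K} δ^k ≥ (25−16)/(16−8) = 1.1250 at δ = 3/4.
At K = 1 the sum is 0.7500 < 1.1250; at K = 2 it is 1.3125 ≥ 1.1250.
So the minimum punishment length is K = 2.

2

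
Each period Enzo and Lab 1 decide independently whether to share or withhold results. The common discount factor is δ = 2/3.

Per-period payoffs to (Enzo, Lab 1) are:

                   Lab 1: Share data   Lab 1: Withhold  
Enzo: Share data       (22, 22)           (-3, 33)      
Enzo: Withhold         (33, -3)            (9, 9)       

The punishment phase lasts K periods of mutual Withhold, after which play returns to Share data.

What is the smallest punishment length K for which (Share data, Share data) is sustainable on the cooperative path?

No profitable deviation requires (22−9)(δ+…+δ^K) ≥ 33−22, i.e. δ+…+δ^K ≥ 11/13 ≈ 0.8462.
With δ = 2/3, the partial sums are K=1: 0.6667, K=2: 1.1111.
K = 2 is the first length at which the sum reaches 0.8462.

2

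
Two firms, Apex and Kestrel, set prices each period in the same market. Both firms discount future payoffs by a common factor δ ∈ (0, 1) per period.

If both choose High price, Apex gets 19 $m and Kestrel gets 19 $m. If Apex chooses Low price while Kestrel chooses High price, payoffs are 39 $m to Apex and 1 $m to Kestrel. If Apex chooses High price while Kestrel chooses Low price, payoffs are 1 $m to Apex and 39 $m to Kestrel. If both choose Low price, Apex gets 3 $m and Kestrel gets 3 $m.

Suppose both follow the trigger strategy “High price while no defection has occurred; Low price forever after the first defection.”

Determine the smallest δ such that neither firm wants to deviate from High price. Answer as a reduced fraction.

Cooperation forever yields 19 each period: 19/(1−δ).
Deviating yields 39 once, then 3 forever: 39 + 3δ/(1−δ).
No profitable deviation requires 19/(1−δ) ≥ 39 + 3δ/(1−δ).
Multiplying by (1−δ): 19 ≥ 39(1−δ) + 3δ = 39 − 36δ.
So 36δ ≥ 20, i.e. δ ≥ 20/36 = 5/9.

5/9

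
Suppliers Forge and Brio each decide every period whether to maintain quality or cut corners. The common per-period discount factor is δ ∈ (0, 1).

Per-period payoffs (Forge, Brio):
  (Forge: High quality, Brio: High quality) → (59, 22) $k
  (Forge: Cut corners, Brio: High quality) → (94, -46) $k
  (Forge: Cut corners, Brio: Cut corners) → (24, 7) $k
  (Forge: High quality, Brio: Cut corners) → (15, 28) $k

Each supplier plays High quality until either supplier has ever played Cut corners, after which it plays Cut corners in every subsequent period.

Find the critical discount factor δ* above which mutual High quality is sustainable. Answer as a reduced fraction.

1/2

For Forge: deviation gain 94−59 = 35, per-period punishment loss 59−24 = 35. IC gives δ ≥ 35/70 = 1/2.
For Brio: gain 6, loss 15 per period, so δ ≥ 6/21 = 2/7.
The tighter constraint is Forge's, so cooperation needs δ ≥ 1/2.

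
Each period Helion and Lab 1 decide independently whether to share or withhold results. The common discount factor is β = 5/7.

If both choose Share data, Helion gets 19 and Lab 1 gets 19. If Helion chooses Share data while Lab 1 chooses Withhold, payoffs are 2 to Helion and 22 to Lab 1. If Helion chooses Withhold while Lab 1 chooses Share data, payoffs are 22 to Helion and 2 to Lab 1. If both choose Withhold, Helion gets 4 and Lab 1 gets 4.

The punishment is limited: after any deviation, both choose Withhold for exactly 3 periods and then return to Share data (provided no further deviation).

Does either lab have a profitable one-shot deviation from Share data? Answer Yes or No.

Comparing payoff streams over the 4 periods until play realigns: cooperate → 19(1+β+…+β^3); deviate → 22 + 4(β+…+β^3).
Cooperation is sustained iff (19−4)(β+…+β^3) ≥ 22−19.
β+…+β^3 = 5/7·(1−(5/7)^3)/(1−5/7) = 1.5889, and (22−19)/(19−4) = 0.2000.
1.5889 ≥ 0.2000, so cooperation is sustainable.

No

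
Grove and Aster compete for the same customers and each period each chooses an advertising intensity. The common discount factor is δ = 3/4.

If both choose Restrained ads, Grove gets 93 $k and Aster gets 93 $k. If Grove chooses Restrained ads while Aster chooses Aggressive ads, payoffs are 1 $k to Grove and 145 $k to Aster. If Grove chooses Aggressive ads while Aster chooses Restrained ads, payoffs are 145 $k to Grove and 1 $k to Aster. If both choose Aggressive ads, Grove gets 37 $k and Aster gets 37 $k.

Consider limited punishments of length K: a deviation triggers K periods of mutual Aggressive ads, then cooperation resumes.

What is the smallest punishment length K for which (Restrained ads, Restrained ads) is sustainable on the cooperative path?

No profitable deviation requires (93−37)(δ+…+δ^K) ≥ 145−93, i.e. δ+…+δ^K ≥ 13/14 ≈ 0.9286.
With δ = 3/4, the partial sums are K=1: 0.7500, K=2: 1.3125.
K = 2 is the first length at which the sum reaches 0.9286.

2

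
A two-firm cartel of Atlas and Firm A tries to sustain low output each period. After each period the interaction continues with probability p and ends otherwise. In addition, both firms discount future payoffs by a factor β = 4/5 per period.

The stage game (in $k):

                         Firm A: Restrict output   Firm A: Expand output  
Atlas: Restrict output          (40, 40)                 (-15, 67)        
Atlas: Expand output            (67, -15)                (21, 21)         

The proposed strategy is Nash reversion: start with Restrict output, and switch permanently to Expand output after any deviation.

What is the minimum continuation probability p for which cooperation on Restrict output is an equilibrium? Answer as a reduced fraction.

Expected continuation weight on next period's payoff is β·p = 4/5·p, which plays the role of the discount factor.
Cooperation requires 4/5·p ≥ (67−40)/(67−21) = 27/46, hence p ≥ 135/184.

135/184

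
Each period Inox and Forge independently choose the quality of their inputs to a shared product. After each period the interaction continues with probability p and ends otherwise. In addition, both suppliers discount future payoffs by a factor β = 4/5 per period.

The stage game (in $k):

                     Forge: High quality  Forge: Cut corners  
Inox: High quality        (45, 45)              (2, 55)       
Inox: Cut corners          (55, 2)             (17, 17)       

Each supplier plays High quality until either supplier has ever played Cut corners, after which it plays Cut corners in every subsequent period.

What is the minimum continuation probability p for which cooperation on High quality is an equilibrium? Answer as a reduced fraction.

25/76

Expected continuation weight on next period's payoff is β·p = 4/5·p, which plays the role of the discount factor.
Cooperation requires 4/5·p ≥ (55−45)/(55−17) = 5/19, hence p ≥ 25/76.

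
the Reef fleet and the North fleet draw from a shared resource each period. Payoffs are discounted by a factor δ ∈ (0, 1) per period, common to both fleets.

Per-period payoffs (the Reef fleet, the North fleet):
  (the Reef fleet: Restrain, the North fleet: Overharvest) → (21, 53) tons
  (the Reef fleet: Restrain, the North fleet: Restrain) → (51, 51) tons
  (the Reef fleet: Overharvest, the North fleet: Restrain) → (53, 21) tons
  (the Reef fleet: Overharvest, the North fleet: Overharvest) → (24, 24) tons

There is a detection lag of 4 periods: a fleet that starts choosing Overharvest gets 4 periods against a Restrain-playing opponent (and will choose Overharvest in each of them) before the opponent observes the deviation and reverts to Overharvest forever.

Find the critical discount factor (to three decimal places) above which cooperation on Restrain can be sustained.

Deviating for the 4 undetected periods gains 53−51 = 2 per period over cooperation, then loses 51−24 = 27 per period forever once punishment starts.
Gain: 2(1 + δ + … + δ^3); loss: 27·δ^4/(1−δ).
No profitable deviation ⇔ 2(1−δ^4) ≤ 27·δ^4, i.e. δ^4 ≥ 2/(2+27) = 2/29.
Hence δ ≥ (2/29)^(1/4) ≈ 0.512.

0.512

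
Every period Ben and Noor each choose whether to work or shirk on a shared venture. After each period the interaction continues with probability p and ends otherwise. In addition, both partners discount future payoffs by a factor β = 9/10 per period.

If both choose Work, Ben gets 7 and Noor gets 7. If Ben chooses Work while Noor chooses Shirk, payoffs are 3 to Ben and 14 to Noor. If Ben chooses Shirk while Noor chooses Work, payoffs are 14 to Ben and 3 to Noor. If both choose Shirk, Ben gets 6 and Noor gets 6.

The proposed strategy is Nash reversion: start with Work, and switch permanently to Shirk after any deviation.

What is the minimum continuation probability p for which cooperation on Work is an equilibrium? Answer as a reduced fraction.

35/36

With continuation probability p and discount β, the effective per-period discount factor is βp.
Grim-trigger IC: βp ≥ (14−7)/(14−6) = 7/8.
So p ≥ (7/8)/(9/10) = 35/36.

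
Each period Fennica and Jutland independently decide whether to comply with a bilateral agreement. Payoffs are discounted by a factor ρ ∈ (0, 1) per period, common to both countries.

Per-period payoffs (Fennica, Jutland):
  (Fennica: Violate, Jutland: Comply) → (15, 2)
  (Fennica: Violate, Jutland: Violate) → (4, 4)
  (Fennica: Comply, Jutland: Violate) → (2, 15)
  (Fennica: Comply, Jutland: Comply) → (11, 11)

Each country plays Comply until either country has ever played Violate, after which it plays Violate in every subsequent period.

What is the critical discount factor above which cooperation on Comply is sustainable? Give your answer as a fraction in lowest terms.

4/11

Under grim trigger the critical discount factor is (T−C)/(T−P) with T = 15, C = 11, P = 4.
ρ* = (15−11)/(15−4) = 4/11.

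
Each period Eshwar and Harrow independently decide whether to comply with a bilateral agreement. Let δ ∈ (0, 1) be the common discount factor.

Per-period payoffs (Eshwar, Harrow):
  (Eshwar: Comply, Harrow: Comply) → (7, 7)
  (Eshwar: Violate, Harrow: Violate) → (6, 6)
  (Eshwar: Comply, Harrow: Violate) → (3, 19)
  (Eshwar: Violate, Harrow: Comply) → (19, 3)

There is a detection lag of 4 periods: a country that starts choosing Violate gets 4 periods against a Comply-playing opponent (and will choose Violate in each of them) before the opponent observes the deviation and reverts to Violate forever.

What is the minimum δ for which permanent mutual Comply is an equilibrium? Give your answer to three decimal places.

0.980

Deviating for the 4 undetected periods gains 19−7 = 12 per period over cooperation, then loses 7−6 = 1 per period forever once punishment starts.
Gain: 12(1 + δ + … + δ^3); loss: 1·δ^4/(1−δ).
No profitable deviation ⇔ 12(1−δ^4) ≤ 1·δ^4, i.e. δ^4 ≥ 12/(12+1) = 12/13.
Hence δ ≥ (12/13)^(1/4) ≈ 0.980.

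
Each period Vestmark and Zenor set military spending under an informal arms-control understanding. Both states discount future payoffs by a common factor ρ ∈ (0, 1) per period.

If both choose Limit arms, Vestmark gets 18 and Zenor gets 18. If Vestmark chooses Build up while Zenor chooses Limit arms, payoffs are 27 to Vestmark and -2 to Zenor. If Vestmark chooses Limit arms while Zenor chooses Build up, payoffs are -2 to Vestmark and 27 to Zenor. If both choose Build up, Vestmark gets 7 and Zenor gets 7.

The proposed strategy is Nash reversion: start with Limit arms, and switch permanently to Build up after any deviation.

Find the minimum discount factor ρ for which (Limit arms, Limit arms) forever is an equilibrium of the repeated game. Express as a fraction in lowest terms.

Cooperation forever yields 18 each period: 18/(1−ρ).
Deviating yields 27 once, then 7 forever: 27 + 7ρ/(1−ρ).
No profitable deviation requires 18/(1−ρ) ≥ 27 + 7ρ/(1−ρ).
Multiplying by (1−ρ): 18 ≥ 27(1−ρ) + 7ρ = 27 − 20ρ.
So 20ρ ≥ 9, i.e. ρ ≥ 9/20.

9/20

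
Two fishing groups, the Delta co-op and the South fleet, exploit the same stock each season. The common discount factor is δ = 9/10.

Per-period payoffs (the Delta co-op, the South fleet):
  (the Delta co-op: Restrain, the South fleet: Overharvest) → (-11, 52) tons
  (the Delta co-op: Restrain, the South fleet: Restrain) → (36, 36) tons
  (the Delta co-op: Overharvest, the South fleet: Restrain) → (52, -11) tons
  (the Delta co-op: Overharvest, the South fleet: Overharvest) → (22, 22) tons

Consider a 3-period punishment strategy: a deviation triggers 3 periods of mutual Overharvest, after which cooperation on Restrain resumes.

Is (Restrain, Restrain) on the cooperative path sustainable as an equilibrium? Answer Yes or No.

Yes

IC: δ+…+δ^3 ≥ (52−36)/(36−22) = 8/7.
At δ = 9/10: partial sum = 2.4390 ≥ 1.1429. Cooperation sustainable.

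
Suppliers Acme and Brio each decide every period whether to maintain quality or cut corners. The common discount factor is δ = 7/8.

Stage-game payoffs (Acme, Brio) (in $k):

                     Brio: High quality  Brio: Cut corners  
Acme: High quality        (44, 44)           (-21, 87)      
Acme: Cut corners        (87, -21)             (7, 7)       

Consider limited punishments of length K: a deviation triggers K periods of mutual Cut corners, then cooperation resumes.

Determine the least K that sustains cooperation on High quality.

Need Σ_{k=1}^{K} δ^k ≥ (87−44)/(44−7) = 1.1622 at δ = 7/8.
At K = 1 the sum is 0.8750 < 1.1622; at K = 2 it is 1.6406 ≥ 1.1622.
So the minimum punishment length is K = 2.

2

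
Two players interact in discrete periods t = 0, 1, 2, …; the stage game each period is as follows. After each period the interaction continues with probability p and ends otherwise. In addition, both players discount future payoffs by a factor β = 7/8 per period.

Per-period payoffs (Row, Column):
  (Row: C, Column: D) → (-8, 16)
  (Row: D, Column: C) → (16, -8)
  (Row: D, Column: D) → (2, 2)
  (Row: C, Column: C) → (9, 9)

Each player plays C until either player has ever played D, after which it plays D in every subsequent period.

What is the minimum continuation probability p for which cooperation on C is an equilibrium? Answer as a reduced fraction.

4/7

With continuation probability p and discount β, the effective per-period discount factor is βp.
Grim-trigger IC: βp ≥ (16−9)/(16−2) = 1/2.
So p ≥ (1/2)/(7/8) = 4/7.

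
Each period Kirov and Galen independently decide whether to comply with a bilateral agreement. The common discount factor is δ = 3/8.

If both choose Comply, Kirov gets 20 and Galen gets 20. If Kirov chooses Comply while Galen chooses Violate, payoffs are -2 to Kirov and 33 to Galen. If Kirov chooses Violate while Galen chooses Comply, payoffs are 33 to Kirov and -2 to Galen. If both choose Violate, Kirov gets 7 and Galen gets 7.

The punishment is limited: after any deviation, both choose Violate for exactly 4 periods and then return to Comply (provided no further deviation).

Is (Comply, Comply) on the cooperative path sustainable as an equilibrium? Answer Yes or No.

Comparing payoff streams over the 5 periods until play realigns: cooperate → 20(1+δ+…+δ^4); deviate → 33 + 7(δ+…+δ^4).
Cooperation is sustained iff (20−7)(δ+…+δ^4) ≥ 33−20.
δ+…+δ^4 = 3/8·(1−(3/8)^4)/(1−3/8) = 0.5881, and (33−20)/(20−7) = 1.0000.
0.5881 < 1.0000, so cooperation is not sustainable.

No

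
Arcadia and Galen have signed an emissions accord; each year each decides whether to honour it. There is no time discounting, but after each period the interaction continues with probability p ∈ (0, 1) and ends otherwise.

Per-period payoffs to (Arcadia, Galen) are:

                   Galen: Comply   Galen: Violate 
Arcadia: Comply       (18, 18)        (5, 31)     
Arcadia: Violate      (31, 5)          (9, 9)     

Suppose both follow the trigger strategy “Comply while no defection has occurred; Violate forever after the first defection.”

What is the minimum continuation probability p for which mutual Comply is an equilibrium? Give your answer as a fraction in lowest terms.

13/22

Expected cooperation value is 18 + p·18 + p²·18 + … = 18/(1−p); deviation gives 31 + p·9/(1−p).
18 ≥ 31(1−p) + 9p ⇒ 22p ≥ 13 ⇒ p ≥ 13/22.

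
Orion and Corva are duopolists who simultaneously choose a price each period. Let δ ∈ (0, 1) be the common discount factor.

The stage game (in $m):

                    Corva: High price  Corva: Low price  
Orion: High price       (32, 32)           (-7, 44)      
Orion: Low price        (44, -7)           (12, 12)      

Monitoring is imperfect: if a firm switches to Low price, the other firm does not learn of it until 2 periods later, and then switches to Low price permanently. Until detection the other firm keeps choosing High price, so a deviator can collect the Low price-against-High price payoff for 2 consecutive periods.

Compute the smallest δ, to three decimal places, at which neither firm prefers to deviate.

A deviator earns 44 for 2 periods, then 12 forever; cooperating earns 32 forever. Multiplying the IC by (1−δ):
32 ≥ 44(1−δ^2) + 12δ^2, so 32·δ^2 ≥ 12 and δ^2 ≥ 3/8.
δ ≥ (3/8)^(1/2) ≈ 0.612.

0.612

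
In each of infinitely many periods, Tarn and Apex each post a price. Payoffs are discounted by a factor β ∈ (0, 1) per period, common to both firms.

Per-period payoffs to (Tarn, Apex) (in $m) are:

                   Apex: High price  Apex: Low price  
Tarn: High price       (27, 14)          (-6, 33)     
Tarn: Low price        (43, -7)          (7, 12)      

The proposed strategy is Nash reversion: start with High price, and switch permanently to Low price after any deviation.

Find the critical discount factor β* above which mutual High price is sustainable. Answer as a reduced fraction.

19/21

Tarn's threshold: (43−27)/(43−7) = 4/9.
Apex's threshold: (33−14)/(33−12) = 19/21.
4/9 < 19/21, so Apex binds and β* = 19/21.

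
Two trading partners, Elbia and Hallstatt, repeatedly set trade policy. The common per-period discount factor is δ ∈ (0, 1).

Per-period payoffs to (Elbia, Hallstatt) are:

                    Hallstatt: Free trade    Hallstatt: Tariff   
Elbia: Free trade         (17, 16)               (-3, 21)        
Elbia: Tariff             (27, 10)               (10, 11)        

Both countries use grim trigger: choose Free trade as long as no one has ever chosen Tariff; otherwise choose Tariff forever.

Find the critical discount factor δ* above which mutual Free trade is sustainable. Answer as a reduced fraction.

Elbia: cooperation gives 17 each period; deviation gives 27 once then 10 forever.
  17/(1−δ) ≥ 27 + 10δ/(1−δ) ⇒ δ ≥ 10/17.
Hallstatt: cooperation gives 16 each period; deviation gives 21 once then 11 forever.
  δ ≥ 5/10 = 1/2.
Both must hold, so the binding constraint is Elbia's: δ ≥ 10/17.

10/17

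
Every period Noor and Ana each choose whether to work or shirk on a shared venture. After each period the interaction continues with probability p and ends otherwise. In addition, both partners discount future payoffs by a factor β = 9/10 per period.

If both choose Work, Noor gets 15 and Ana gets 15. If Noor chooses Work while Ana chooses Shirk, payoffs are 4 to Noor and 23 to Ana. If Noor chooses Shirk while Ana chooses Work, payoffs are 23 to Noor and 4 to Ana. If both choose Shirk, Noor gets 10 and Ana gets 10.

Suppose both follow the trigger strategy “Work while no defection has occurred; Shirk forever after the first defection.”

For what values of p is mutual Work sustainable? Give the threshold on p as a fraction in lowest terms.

With continuation probability p and discount β, the effective per-period discount factor is βp.
Grim-trigger IC: βp ≥ (23−15)/(23−10) = 8/13.
So p ≥ (8/13)/(9/10) = 80/117.

80/117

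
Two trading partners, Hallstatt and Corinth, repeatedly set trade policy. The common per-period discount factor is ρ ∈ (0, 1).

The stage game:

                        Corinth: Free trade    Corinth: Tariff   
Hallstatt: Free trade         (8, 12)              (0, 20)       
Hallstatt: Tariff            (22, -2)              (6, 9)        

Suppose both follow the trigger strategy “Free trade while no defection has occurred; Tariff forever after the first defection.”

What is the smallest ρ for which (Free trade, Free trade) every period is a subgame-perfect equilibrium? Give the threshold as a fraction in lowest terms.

Hallstatt's threshold: (22−8)/(22−6) = 7/8.
Corinth's threshold: (20−12)/(20−9) = 8/11.
7/8 > 8/11, so Hallstatt binds and ρ* = 7/8.

7/8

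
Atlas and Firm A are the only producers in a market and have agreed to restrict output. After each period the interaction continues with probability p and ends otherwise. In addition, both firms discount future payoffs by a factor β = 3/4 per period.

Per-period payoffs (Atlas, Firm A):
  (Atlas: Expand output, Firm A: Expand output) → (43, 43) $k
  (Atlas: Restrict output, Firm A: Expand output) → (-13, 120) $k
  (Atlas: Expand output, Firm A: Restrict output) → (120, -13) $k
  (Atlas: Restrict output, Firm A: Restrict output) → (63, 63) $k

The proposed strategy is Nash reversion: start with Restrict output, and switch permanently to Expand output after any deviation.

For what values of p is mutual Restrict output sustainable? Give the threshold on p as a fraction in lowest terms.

With continuation probability p and discount β, the effective per-period discount factor is βp.
Grim-trigger IC: βp ≥ (120−63)/(120−43) = 57/77.
So p ≥ (57/77)/(3/4) = 76/77.

76/77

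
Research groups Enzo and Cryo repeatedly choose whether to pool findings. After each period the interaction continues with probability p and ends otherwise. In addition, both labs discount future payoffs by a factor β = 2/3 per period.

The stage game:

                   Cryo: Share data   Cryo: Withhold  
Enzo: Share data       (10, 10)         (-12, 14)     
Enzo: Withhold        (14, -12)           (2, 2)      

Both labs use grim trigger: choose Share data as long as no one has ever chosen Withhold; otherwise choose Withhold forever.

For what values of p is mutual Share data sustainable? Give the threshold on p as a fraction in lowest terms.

1/2

With continuation probability p and discount β, the effective per-period discount factor is βp.
Grim-trigger IC: βp ≥ (14−10)/(14−2) = 1/3.
So p ≥ (1/3)/(2/3) = 1/2.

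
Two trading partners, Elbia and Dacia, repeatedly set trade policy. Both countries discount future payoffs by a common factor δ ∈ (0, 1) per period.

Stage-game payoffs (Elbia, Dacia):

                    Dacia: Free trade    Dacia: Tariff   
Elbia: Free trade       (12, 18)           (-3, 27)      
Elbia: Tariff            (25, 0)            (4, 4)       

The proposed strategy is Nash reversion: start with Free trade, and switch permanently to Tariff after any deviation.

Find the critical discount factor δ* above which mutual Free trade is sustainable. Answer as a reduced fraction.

13/21

Elbia: cooperation gives 12 each period; deviation gives 25 once then 4 forever.
  12/(1−δ) ≥ 25 + 4δ/(1−δ) ⇒ δ ≥ 13/21.
Dacia: cooperation gives 18 each period; deviation gives 27 once then 4 forever.
  δ ≥ 9/23.
Both must hold, so the binding constraint is Elbia's: δ ≥ 13/21.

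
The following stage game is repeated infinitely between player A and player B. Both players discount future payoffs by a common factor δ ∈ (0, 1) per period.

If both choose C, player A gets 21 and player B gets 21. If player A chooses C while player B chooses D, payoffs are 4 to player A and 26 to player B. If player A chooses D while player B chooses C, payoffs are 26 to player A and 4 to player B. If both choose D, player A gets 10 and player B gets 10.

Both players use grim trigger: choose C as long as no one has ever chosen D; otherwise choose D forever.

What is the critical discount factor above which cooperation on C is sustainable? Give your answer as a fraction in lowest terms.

5/16

One-period gain from deviating is 26 − 21 = 5. The loss is 21 − 10 = 11 in every subsequent period, with present value 11·δ/(1−δ).
Deviation is unprofitable when 11·δ/(1−δ) ≥ 5, i.e. δ/(1−δ) ≥ 5/11.
Equivalently δ ≥ 5/(5+11) = 5/16.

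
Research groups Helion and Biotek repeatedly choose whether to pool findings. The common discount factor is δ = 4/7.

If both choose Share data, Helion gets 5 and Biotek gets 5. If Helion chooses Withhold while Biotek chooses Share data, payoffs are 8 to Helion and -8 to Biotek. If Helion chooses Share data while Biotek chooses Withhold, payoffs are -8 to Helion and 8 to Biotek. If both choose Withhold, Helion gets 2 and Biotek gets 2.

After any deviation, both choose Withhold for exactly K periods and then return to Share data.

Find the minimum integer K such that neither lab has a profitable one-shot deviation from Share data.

No profitable deviation requires (5−2)(δ+…+δ^K) ≥ 8−5, i.e. δ+…+δ^K ≥ 1 ≈ 1.0000.
With δ = 4/7, the partial sums are K=1: 0.5714, K=2: 0.8980, K=3: 1.0845.
K = 3 is the first length at which the sum reaches 1.0000.

3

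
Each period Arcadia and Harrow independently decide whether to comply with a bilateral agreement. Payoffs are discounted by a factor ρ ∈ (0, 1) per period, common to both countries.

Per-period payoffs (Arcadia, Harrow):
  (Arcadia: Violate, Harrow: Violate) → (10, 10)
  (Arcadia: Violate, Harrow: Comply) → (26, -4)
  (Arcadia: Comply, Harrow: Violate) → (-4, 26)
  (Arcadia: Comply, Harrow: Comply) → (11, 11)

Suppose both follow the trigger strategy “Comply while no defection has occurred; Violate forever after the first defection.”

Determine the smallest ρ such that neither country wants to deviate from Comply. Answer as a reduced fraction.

Under grim trigger the critical discount factor is (T−C)/(T−P) with T = 26, C = 11, P = 10.
ρ* = (26−11)/(26−10) = 15/16.

15/16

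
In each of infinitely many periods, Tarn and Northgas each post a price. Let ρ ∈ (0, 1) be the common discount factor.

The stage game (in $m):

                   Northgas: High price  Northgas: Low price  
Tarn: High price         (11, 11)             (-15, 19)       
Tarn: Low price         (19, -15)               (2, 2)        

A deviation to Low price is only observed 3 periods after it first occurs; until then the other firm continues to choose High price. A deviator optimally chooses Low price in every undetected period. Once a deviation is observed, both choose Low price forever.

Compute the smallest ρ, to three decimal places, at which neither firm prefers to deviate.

The best deviation is to choose Low price for all 3 undetected periods, earning 19 each, then 2 forever once detected.
Deviation value: 19(1−ρ^3)/(1−ρ) + 2ρ^3/(1−ρ); cooperation value: 11/(1−ρ).
IC: 11 ≥ 19(1−ρ^3) + 2ρ^3 = 19 − 17ρ^3.
So ρ^3 ≥ 8/17, giving ρ ≥ (8/17)^(1/3) ≈ 0.778.

0.778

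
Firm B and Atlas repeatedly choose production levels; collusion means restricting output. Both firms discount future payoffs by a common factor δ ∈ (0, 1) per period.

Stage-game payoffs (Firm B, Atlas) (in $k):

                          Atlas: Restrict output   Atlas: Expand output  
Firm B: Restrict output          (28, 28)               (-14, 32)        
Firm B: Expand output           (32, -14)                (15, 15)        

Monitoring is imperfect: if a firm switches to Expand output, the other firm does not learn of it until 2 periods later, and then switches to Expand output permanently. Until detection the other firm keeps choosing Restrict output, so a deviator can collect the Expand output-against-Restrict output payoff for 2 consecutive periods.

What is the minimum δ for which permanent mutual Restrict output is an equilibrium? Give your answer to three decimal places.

A deviator earns 32 for 2 periods, then 15 forever; cooperating earns 28 forever. Multiplying the IC by (1−δ):
28 ≥ 32(1−δ^2) + 15δ^2, so 17·δ^2 ≥ 4 and δ^2 ≥ 4/17.
δ ≥ (4/17)^(1/2) ≈ 0.485.

0.485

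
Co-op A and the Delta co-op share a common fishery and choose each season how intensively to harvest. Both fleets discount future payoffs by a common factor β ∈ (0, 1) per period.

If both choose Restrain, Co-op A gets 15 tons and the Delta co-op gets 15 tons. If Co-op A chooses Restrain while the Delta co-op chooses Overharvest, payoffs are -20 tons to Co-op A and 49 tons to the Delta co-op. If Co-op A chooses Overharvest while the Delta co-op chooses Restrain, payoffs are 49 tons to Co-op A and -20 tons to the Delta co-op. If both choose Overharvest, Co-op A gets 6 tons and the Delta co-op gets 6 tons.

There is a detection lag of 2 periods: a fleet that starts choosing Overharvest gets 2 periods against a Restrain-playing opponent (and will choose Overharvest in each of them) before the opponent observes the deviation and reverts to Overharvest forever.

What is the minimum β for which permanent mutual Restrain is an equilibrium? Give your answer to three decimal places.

A deviator earns 49 for 2 periods, then 6 forever; cooperating earns 15 forever. Multiplying the IC by (1−β):
15 ≥ 49(1−β^2) + 6β^2, so 43·β^2 ≥ 34 and β^2 ≥ 34/43.
β ≥ (34/43)^(1/2) ≈ 0.889.

0.889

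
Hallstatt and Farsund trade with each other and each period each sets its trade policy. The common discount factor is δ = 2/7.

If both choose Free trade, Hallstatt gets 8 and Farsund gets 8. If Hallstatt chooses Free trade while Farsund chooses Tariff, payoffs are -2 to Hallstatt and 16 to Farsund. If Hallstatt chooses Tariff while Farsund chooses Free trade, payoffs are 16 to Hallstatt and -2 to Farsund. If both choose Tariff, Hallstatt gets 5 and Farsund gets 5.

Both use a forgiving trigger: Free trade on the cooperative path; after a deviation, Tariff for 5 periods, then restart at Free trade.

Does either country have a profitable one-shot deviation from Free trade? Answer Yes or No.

Yes

A one-shot deviation gives 16 now, then 5 for 5 periods, then back to 8.
Gain from deviating: (16−8) today; loss: (8−5) in each of the next 5 periods.
No-deviation condition: (8−5)(δ+…+δ^5) ≥ 16−8, i.e. δ+…+δ^5 ≥ 8/3.
At δ = 2/7: δ+…+δ^5 = 0.3992 < 2.6667.
So cooperation is not sustainable.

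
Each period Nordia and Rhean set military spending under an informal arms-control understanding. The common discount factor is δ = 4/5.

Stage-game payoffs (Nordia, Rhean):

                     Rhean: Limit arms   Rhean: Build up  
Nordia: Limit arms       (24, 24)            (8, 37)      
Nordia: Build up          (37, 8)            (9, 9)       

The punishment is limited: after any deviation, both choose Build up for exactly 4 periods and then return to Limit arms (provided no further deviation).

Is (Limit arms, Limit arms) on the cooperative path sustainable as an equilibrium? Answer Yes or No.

Yes

A one-shot deviation gives 37 now, then 9 for 4 periods, then back to 24.
Gain from deviating: (37−24) today; loss: (24−9) in each of the next 4 periods.
No-deviation condition: (24−9)(δ+…+δ^4) ≥ 37−24, i.e. δ+…+δ^4 ≥ 13/15.
At δ = 4/5: δ+…+δ^4 = 2.3616 ≥ 0.8667.
So cooperation is sustainable.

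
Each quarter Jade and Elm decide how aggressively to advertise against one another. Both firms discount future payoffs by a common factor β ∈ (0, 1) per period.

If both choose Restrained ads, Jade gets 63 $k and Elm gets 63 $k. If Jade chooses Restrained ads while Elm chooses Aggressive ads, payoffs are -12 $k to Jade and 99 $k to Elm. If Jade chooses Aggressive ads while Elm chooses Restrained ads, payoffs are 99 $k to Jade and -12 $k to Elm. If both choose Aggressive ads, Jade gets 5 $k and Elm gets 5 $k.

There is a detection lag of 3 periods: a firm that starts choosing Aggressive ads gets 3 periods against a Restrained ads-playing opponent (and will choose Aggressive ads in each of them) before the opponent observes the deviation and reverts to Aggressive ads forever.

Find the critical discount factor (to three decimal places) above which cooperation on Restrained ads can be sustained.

0.726

A deviator earns 99 for 3 periods, then 5 forever; cooperating earns 63 forever. Multiplying the IC by (1−β):
63 ≥ 99(1−β^3) + 5β^3, so 94·β^3 ≥ 36 and β^3 ≥ 18/47.
β ≥ (18/47)^(1/3) ≈ 0.726.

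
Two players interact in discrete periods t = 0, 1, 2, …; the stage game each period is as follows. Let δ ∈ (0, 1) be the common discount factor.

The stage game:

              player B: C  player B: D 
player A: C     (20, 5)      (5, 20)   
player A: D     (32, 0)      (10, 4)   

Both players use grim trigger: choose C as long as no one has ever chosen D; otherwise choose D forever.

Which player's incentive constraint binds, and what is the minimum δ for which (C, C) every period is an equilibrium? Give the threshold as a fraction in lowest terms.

player B; δ ≥ 15/16

player A's threshold: (32−20)/(32−10) = 6/11.
player B's threshold: (20−5)/(20−4) = 15/16.
6/11 < 15/16, so player B binds and δ* = 15/16.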